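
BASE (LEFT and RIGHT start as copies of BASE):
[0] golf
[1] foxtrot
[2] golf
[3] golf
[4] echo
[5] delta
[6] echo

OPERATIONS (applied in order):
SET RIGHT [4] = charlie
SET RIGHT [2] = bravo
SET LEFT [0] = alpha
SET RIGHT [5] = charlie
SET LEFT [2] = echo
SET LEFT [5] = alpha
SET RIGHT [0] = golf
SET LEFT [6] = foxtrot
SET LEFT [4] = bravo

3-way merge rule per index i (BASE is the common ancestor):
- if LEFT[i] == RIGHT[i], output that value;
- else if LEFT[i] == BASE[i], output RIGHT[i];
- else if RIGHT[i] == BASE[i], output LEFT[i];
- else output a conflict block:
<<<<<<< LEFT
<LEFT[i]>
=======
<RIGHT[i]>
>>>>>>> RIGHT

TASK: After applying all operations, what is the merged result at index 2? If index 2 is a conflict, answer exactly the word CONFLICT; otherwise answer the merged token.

Final LEFT:  [alpha, foxtrot, echo, golf, bravo, alpha, foxtrot]
Final RIGHT: [golf, foxtrot, bravo, golf, charlie, charlie, echo]
i=0: L=alpha, R=golf=BASE -> take LEFT -> alpha
i=1: L=foxtrot R=foxtrot -> agree -> foxtrot
i=2: BASE=golf L=echo R=bravo all differ -> CONFLICT
i=3: L=golf R=golf -> agree -> golf
i=4: BASE=echo L=bravo R=charlie all differ -> CONFLICT
i=5: BASE=delta L=alpha R=charlie all differ -> CONFLICT
i=6: L=foxtrot, R=echo=BASE -> take LEFT -> foxtrot
Index 2 -> CONFLICT

Answer: CONFLICT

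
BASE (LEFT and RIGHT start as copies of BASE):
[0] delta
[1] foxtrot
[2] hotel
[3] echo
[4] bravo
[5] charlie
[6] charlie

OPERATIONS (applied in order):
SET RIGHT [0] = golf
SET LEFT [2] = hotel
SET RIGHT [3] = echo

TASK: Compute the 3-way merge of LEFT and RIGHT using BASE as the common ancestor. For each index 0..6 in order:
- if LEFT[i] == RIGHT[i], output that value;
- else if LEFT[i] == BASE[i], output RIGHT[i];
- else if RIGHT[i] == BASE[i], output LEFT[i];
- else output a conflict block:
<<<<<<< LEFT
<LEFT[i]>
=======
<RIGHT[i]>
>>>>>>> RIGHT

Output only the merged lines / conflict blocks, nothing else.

Answer: golf
foxtrot
hotel
echo
bravo
charlie
charlie

Derivation:
Final LEFT:  [delta, foxtrot, hotel, echo, bravo, charlie, charlie]
Final RIGHT: [golf, foxtrot, hotel, echo, bravo, charlie, charlie]
i=0: L=delta=BASE, R=golf -> take RIGHT -> golf
i=1: L=foxtrot R=foxtrot -> agree -> foxtrot
i=2: L=hotel R=hotel -> agree -> hotel
i=3: L=echo R=echo -> agree -> echo
i=4: L=bravo R=bravo -> agree -> bravo
i=5: L=charlie R=charlie -> agree -> charlie
i=6: L=charlie R=charlie -> agree -> charlie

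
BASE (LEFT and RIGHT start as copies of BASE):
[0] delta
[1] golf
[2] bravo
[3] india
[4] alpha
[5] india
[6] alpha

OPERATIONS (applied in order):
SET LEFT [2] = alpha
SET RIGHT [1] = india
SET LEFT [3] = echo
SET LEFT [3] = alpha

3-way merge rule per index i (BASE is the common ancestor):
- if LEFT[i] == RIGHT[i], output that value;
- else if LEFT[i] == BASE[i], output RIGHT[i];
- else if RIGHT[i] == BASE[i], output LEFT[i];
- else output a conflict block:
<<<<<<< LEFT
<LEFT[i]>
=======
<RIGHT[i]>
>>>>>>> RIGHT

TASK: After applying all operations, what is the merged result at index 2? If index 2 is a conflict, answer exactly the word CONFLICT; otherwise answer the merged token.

Final LEFT:  [delta, golf, alpha, alpha, alpha, india, alpha]
Final RIGHT: [delta, india, bravo, india, alpha, india, alpha]
i=0: L=delta R=delta -> agree -> delta
i=1: L=golf=BASE, R=india -> take RIGHT -> india
i=2: L=alpha, R=bravo=BASE -> take LEFT -> alpha
i=3: L=alpha, R=india=BASE -> take LEFT -> alpha
i=4: L=alpha R=alpha -> agree -> alpha
i=5: L=india R=india -> agree -> india
i=6: L=alpha R=alpha -> agree -> alpha
Index 2 -> alpha

Answer: alpha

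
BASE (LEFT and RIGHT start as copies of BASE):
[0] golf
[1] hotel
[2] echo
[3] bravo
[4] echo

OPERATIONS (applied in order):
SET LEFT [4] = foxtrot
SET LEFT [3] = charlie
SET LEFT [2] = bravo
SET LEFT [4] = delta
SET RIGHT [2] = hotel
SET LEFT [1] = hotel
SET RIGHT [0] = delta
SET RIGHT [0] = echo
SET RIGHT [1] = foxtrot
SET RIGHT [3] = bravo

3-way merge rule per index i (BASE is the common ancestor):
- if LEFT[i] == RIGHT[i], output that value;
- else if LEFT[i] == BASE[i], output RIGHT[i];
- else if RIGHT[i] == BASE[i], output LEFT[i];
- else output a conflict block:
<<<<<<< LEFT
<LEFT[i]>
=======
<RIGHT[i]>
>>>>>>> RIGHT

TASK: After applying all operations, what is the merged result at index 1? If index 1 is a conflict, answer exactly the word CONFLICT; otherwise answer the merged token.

Answer: foxtrot

Derivation:
Final LEFT:  [golf, hotel, bravo, charlie, delta]
Final RIGHT: [echo, foxtrot, hotel, bravo, echo]
i=0: L=golf=BASE, R=echo -> take RIGHT -> echo
i=1: L=hotel=BASE, R=foxtrot -> take RIGHT -> foxtrot
i=2: BASE=echo L=bravo R=hotel all differ -> CONFLICT
i=3: L=charlie, R=bravo=BASE -> take LEFT -> charlie
i=4: L=delta, R=echo=BASE -> take LEFT -> delta
Index 1 -> foxtrot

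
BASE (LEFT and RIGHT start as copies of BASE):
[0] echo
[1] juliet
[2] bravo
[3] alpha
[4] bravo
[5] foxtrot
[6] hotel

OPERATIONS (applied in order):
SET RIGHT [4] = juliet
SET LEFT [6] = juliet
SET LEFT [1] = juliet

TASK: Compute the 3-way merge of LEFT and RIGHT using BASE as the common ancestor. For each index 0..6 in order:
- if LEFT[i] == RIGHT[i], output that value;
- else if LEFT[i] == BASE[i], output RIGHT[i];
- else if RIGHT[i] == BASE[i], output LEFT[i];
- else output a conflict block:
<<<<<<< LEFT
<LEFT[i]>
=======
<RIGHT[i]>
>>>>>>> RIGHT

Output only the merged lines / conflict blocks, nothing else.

Answer: echo
juliet
bravo
alpha
juliet
foxtrot
juliet

Derivation:
Final LEFT:  [echo, juliet, bravo, alpha, bravo, foxtrot, juliet]
Final RIGHT: [echo, juliet, bravo, alpha, juliet, foxtrot, hotel]
i=0: L=echo R=echo -> agree -> echo
i=1: L=juliet R=juliet -> agree -> juliet
i=2: L=bravo R=bravo -> agree -> bravo
i=3: L=alpha R=alpha -> agree -> alpha
i=4: L=bravo=BASE, R=juliet -> take RIGHT -> juliet
i=5: L=foxtrot R=foxtrot -> agree -> foxtrot
i=6: L=juliet, R=hotel=BASE -> take LEFT -> juliet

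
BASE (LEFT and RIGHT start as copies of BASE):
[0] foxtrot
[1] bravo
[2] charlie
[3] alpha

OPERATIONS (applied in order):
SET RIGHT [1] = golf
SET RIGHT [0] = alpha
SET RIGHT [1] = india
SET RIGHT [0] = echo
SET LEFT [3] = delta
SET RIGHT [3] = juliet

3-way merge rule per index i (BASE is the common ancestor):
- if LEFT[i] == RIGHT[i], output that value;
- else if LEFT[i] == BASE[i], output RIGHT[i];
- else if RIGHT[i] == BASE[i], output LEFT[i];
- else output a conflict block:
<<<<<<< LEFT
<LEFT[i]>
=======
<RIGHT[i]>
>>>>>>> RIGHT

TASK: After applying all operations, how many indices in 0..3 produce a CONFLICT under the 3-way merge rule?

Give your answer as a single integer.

Answer: 1

Derivation:
Final LEFT:  [foxtrot, bravo, charlie, delta]
Final RIGHT: [echo, india, charlie, juliet]
i=0: L=foxtrot=BASE, R=echo -> take RIGHT -> echo
i=1: L=bravo=BASE, R=india -> take RIGHT -> india
i=2: L=charlie R=charlie -> agree -> charlie
i=3: BASE=alpha L=delta R=juliet all differ -> CONFLICT
Conflict count: 1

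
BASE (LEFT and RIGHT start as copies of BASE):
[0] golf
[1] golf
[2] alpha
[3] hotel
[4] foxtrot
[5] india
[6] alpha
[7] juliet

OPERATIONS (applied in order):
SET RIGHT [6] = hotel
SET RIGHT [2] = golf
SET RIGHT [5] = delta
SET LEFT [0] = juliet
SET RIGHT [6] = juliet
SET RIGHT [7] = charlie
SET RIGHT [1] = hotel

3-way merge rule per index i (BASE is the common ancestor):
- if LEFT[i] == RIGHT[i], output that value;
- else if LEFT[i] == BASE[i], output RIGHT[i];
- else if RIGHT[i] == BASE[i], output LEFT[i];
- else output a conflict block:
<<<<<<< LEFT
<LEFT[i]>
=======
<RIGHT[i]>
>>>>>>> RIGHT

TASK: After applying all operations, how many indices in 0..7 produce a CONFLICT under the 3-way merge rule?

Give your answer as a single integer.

Final LEFT:  [juliet, golf, alpha, hotel, foxtrot, india, alpha, juliet]
Final RIGHT: [golf, hotel, golf, hotel, foxtrot, delta, juliet, charlie]
i=0: L=juliet, R=golf=BASE -> take LEFT -> juliet
i=1: L=golf=BASE, R=hotel -> take RIGHT -> hotel
i=2: L=alpha=BASE, R=golf -> take RIGHT -> golf
i=3: L=hotel R=hotel -> agree -> hotel
i=4: L=foxtrot R=foxtrot -> agree -> foxtrot
i=5: L=india=BASE, R=delta -> take RIGHT -> delta
i=6: L=alpha=BASE, R=juliet -> take RIGHT -> juliet
i=7: L=juliet=BASE, R=charlie -> take RIGHT -> charlie
Conflict count: 0

Answer: 0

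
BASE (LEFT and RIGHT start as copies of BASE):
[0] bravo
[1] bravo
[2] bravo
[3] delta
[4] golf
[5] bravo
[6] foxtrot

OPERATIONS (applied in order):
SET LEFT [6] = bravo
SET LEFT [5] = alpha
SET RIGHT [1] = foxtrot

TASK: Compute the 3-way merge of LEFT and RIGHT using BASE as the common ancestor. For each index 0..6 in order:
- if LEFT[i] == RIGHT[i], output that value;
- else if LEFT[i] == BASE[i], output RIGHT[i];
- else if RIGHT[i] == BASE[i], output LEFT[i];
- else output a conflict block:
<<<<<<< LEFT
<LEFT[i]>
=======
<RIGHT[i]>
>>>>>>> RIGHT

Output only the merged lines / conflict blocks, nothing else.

Final LEFT:  [bravo, bravo, bravo, delta, golf, alpha, bravo]
Final RIGHT: [bravo, foxtrot, bravo, delta, golf, bravo, foxtrot]
i=0: L=bravo R=bravo -> agree -> bravo
i=1: L=bravo=BASE, R=foxtrot -> take RIGHT -> foxtrot
i=2: L=bravo R=bravo -> agree -> bravo
i=3: L=delta R=delta -> agree -> delta
i=4: L=golf R=golf -> agree -> golf
i=5: L=alpha, R=bravo=BASE -> take LEFT -> alpha
i=6: L=bravo, R=foxtrot=BASE -> take LEFT -> bravo

Answer: bravo
foxtrot
bravo
delta
golf
alpha
bravo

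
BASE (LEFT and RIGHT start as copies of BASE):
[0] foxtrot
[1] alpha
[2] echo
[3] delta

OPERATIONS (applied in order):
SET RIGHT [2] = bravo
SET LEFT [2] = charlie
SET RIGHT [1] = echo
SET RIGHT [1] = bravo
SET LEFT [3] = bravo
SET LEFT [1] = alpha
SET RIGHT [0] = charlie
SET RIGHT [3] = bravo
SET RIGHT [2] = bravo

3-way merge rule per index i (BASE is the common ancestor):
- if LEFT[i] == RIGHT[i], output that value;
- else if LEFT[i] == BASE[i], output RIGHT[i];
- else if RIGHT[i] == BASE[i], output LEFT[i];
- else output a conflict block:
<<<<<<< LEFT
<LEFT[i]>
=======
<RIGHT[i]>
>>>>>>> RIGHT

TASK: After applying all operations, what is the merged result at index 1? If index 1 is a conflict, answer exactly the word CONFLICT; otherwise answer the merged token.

Final LEFT:  [foxtrot, alpha, charlie, bravo]
Final RIGHT: [charlie, bravo, bravo, bravo]
i=0: L=foxtrot=BASE, R=charlie -> take RIGHT -> charlie
i=1: L=alpha=BASE, R=bravo -> take RIGHT -> bravo
i=2: BASE=echo L=charlie R=bravo all differ -> CONFLICT
i=3: L=bravo R=bravo -> agree -> bravo
Index 1 -> bravo

Answer: bravo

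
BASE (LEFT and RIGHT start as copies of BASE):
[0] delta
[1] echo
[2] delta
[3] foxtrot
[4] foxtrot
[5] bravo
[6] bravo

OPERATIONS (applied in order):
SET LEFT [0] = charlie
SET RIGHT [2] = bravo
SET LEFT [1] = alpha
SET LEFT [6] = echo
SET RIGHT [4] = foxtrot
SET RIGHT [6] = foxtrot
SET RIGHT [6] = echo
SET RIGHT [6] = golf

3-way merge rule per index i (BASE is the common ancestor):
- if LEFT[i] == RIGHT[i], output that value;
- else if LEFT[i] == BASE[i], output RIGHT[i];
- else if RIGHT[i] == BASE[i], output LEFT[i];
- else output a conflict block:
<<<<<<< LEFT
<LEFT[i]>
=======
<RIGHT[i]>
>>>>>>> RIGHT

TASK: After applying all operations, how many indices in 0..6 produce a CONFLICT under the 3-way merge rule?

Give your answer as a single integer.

Final LEFT:  [charlie, alpha, delta, foxtrot, foxtrot, bravo, echo]
Final RIGHT: [delta, echo, bravo, foxtrot, foxtrot, bravo, golf]
i=0: L=charlie, R=delta=BASE -> take LEFT -> charlie
i=1: L=alpha, R=echo=BASE -> take LEFT -> alpha
i=2: L=delta=BASE, R=bravo -> take RIGHT -> bravo
i=3: L=foxtrot R=foxtrot -> agree -> foxtrot
i=4: L=foxtrot R=foxtrot -> agree -> foxtrot
i=5: L=bravo R=bravo -> agree -> bravo
i=6: BASE=bravo L=echo R=golf all differ -> CONFLICT
Conflict count: 1

Answer: 1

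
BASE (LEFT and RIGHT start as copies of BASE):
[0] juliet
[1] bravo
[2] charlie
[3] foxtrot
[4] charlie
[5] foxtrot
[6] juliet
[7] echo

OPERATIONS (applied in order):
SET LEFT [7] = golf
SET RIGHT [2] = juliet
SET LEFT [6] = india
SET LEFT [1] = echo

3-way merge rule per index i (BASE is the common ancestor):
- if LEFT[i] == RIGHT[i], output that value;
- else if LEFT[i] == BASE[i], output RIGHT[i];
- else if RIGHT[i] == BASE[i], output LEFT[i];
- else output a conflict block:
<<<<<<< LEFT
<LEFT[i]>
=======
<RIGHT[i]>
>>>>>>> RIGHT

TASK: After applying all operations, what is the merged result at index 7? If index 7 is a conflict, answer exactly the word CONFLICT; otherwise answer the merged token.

Answer: golf

Derivation:
Final LEFT:  [juliet, echo, charlie, foxtrot, charlie, foxtrot, india, golf]
Final RIGHT: [juliet, bravo, juliet, foxtrot, charlie, foxtrot, juliet, echo]
i=0: L=juliet R=juliet -> agree -> juliet
i=1: L=echo, R=bravo=BASE -> take LEFT -> echo
i=2: L=charlie=BASE, R=juliet -> take RIGHT -> juliet
i=3: L=foxtrot R=foxtrot -> agree -> foxtrot
i=4: L=charlie R=charlie -> agree -> charlie
i=5: L=foxtrot R=foxtrot -> agree -> foxtrot
i=6: L=india, R=juliet=BASE -> take LEFT -> india
i=7: L=golf, R=echo=BASE -> take LEFT -> golf
Index 7 -> golf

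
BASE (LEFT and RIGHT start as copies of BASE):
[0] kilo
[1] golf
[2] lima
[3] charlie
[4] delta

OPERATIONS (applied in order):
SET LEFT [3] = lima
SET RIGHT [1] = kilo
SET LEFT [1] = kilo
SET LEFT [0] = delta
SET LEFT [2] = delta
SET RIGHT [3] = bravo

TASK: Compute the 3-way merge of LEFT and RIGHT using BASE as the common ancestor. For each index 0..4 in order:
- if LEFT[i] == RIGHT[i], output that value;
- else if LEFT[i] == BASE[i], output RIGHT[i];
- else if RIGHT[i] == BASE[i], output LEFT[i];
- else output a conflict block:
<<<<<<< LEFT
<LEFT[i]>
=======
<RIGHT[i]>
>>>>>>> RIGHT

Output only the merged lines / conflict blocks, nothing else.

Final LEFT:  [delta, kilo, delta, lima, delta]
Final RIGHT: [kilo, kilo, lima, bravo, delta]
i=0: L=delta, R=kilo=BASE -> take LEFT -> delta
i=1: L=kilo R=kilo -> agree -> kilo
i=2: L=delta, R=lima=BASE -> take LEFT -> delta
i=3: BASE=charlie L=lima R=bravo all differ -> CONFLICT
i=4: L=delta R=delta -> agree -> delta

Answer: delta
kilo
delta
<<<<<<< LEFT
lima
=======
bravo
>>>>>>> RIGHT
delta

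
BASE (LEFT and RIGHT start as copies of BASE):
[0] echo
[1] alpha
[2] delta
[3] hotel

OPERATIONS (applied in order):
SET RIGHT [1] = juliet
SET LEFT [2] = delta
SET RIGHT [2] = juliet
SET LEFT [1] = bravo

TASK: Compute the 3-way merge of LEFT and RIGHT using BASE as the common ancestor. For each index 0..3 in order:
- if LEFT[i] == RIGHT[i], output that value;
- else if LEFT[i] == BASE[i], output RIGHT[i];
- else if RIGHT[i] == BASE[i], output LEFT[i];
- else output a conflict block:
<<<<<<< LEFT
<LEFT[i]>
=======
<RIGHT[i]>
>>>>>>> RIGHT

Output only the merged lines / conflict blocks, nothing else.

Answer: echo
<<<<<<< LEFT
bravo
=======
juliet
>>>>>>> RIGHT
juliet
hotel

Derivation:
Final LEFT:  [echo, bravo, delta, hotel]
Final RIGHT: [echo, juliet, juliet, hotel]
i=0: L=echo R=echo -> agree -> echo
i=1: BASE=alpha L=bravo R=juliet all differ -> CONFLICT
i=2: L=delta=BASE, R=juliet -> take RIGHT -> juliet
i=3: L=hotel R=hotel -> agree -> hotel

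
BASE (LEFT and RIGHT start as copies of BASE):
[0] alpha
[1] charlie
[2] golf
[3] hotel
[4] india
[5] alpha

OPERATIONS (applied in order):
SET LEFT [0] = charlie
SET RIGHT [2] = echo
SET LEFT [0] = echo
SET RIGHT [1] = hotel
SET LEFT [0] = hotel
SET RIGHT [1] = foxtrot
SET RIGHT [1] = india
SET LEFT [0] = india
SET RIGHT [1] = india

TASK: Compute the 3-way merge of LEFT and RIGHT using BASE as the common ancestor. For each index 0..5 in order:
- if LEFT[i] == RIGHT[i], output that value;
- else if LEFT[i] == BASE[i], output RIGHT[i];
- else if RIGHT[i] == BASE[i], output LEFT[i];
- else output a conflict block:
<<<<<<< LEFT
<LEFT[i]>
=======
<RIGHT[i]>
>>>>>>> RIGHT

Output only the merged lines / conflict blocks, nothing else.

Final LEFT:  [india, charlie, golf, hotel, india, alpha]
Final RIGHT: [alpha, india, echo, hotel, india, alpha]
i=0: L=india, R=alpha=BASE -> take LEFT -> india
i=1: L=charlie=BASE, R=india -> take RIGHT -> india
i=2: L=golf=BASE, R=echo -> take RIGHT -> echo
i=3: L=hotel R=hotel -> agree -> hotel
i=4: L=india R=india -> agree -> india
i=5: L=alpha R=alpha -> agree -> alpha

Answer: india
india
echo
hotel
india
alpha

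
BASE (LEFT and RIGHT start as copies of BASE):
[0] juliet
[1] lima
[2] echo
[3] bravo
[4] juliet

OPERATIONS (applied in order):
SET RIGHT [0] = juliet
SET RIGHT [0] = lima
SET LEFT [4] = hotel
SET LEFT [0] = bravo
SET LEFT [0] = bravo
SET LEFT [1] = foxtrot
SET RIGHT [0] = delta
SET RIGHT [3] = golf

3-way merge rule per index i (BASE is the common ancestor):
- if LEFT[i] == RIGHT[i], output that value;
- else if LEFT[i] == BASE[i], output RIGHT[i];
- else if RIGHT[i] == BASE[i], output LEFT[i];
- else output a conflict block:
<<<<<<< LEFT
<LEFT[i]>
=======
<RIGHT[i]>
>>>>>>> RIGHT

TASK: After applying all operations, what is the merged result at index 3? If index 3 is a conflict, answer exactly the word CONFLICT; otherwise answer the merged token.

Final LEFT:  [bravo, foxtrot, echo, bravo, hotel]
Final RIGHT: [delta, lima, echo, golf, juliet]
i=0: BASE=juliet L=bravo R=delta all differ -> CONFLICT
i=1: L=foxtrot, R=lima=BASE -> take LEFT -> foxtrot
i=2: L=echo R=echo -> agree -> echo
i=3: L=bravo=BASE, R=golf -> take RIGHT -> golf
i=4: L=hotel, R=juliet=BASE -> take LEFT -> hotel
Index 3 -> golf

Answer: golf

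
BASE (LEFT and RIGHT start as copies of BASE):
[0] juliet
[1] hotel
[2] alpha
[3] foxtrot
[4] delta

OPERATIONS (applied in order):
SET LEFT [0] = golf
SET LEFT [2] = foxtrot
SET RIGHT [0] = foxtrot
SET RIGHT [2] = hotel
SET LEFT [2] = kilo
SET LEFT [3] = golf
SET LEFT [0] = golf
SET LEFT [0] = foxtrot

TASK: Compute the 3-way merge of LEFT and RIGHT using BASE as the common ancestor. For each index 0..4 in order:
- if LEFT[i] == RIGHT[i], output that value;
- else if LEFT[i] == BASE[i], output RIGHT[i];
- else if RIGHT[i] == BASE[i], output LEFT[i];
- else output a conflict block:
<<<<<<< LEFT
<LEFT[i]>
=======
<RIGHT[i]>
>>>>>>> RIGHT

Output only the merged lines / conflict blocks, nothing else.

Final LEFT:  [foxtrot, hotel, kilo, golf, delta]
Final RIGHT: [foxtrot, hotel, hotel, foxtrot, delta]
i=0: L=foxtrot R=foxtrot -> agree -> foxtrot
i=1: L=hotel R=hotel -> agree -> hotel
i=2: BASE=alpha L=kilo R=hotel all differ -> CONFLICT
i=3: L=golf, R=foxtrot=BASE -> take LEFT -> golf
i=4: L=delta R=delta -> agree -> delta

Answer: foxtrot
hotel
<<<<<<< LEFT
kilo
=======
hotel
>>>>>>> RIGHT
golf
delta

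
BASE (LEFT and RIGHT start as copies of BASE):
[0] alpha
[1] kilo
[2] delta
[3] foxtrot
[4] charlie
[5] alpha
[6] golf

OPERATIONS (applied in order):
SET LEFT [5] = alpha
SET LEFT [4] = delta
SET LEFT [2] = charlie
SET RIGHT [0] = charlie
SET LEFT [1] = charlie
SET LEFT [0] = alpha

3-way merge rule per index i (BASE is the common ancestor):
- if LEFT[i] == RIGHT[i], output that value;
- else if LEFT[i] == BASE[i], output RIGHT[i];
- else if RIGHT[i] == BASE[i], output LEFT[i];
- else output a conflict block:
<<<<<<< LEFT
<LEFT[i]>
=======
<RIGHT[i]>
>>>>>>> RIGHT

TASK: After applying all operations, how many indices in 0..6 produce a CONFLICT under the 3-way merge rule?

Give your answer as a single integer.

Answer: 0

Derivation:
Final LEFT:  [alpha, charlie, charlie, foxtrot, delta, alpha, golf]
Final RIGHT: [charlie, kilo, delta, foxtrot, charlie, alpha, golf]
i=0: L=alpha=BASE, R=charlie -> take RIGHT -> charlie
i=1: L=charlie, R=kilo=BASE -> take LEFT -> charlie
i=2: L=charlie, R=delta=BASE -> take LEFT -> charlie
i=3: L=foxtrot R=foxtrot -> agree -> foxtrot
i=4: L=delta, R=charlie=BASE -> take LEFT -> delta
i=5: L=alpha R=alpha -> agree -> alpha
i=6: L=golf R=golf -> agree -> golf
Conflict count: 0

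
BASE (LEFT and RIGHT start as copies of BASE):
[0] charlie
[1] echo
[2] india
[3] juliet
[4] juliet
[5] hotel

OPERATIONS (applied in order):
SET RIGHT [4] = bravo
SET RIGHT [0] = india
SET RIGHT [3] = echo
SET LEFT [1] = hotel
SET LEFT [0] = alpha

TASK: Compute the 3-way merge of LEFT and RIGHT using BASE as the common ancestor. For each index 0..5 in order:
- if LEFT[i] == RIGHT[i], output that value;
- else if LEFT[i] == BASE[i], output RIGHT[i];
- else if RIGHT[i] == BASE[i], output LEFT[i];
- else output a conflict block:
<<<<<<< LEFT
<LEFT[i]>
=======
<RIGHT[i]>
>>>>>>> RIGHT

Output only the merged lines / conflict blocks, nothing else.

Final LEFT:  [alpha, hotel, india, juliet, juliet, hotel]
Final RIGHT: [india, echo, india, echo, bravo, hotel]
i=0: BASE=charlie L=alpha R=india all differ -> CONFLICT
i=1: L=hotel, R=echo=BASE -> take LEFT -> hotel
i=2: L=india R=india -> agree -> india
i=3: L=juliet=BASE, R=echo -> take RIGHT -> echo
i=4: L=juliet=BASE, R=bravo -> take RIGHT -> bravo
i=5: L=hotel R=hotel -> agree -> hotel

Answer: <<<<<<< LEFT
alpha
=======
india
>>>>>>> RIGHT
hotel
india
echo
bravo
hotel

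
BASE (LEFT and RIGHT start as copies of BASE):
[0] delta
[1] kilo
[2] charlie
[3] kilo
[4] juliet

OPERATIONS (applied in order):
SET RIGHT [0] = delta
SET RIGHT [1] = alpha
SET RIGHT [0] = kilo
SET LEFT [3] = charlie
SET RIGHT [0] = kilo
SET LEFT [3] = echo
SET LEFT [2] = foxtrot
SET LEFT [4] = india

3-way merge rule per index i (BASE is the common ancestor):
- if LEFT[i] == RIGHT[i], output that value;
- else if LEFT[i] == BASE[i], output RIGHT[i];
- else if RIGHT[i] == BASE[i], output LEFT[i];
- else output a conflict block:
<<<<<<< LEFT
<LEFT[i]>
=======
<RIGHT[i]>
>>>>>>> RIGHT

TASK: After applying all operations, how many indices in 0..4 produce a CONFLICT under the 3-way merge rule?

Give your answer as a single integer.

Answer: 0

Derivation:
Final LEFT:  [delta, kilo, foxtrot, echo, india]
Final RIGHT: [kilo, alpha, charlie, kilo, juliet]
i=0: L=delta=BASE, R=kilo -> take RIGHT -> kilo
i=1: L=kilo=BASE, R=alpha -> take RIGHT -> alpha
i=2: L=foxtrot, R=charlie=BASE -> take LEFT -> foxtrot
i=3: L=echo, R=kilo=BASE -> take LEFT -> echo
i=4: L=india, R=juliet=BASE -> take LEFT -> india
Conflict count: 0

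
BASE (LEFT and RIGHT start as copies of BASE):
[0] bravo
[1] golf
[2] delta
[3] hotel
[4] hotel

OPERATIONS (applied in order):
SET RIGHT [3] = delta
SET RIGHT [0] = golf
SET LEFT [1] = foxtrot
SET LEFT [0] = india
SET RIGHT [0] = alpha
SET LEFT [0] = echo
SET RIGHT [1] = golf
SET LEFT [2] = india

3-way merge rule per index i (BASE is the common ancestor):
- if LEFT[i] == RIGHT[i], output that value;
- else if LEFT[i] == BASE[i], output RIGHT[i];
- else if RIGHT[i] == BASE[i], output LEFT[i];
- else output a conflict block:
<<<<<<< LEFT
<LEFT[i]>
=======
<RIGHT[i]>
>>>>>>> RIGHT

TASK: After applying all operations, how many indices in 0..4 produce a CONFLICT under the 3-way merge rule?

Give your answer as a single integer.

Answer: 1

Derivation:
Final LEFT:  [echo, foxtrot, india, hotel, hotel]
Final RIGHT: [alpha, golf, delta, delta, hotel]
i=0: BASE=bravo L=echo R=alpha all differ -> CONFLICT
i=1: L=foxtrot, R=golf=BASE -> take LEFT -> foxtrot
i=2: L=india, R=delta=BASE -> take LEFT -> india
i=3: L=hotel=BASE, R=delta -> take RIGHT -> delta
i=4: L=hotel R=hotel -> agree -> hotel
Conflict count: 1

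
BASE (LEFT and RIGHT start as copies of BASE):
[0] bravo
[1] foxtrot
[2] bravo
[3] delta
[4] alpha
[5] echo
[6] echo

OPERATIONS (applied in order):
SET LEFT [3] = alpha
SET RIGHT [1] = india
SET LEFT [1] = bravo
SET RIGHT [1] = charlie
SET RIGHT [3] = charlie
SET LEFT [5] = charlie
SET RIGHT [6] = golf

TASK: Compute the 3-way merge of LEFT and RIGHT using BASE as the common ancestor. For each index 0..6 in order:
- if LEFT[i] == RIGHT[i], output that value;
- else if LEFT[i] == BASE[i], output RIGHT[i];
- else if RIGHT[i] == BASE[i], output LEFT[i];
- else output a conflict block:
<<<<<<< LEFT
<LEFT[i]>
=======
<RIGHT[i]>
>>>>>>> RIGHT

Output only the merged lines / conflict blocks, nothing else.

Answer: bravo
<<<<<<< LEFT
bravo
=======
charlie
>>>>>>> RIGHT
bravo
<<<<<<< LEFT
alpha
=======
charlie
>>>>>>> RIGHT
alpha
charlie
golf

Derivation:
Final LEFT:  [bravo, bravo, bravo, alpha, alpha, charlie, echo]
Final RIGHT: [bravo, charlie, bravo, charlie, alpha, echo, golf]
i=0: L=bravo R=bravo -> agree -> bravo
i=1: BASE=foxtrot L=bravo R=charlie all differ -> CONFLICT
i=2: L=bravo R=bravo -> agree -> bravo
i=3: BASE=delta L=alpha R=charlie all differ -> CONFLICT
i=4: L=alpha R=alpha -> agree -> alpha
i=5: L=charlie, R=echo=BASE -> take LEFT -> charlie
i=6: L=echo=BASE, R=golf -> take RIGHT -> golf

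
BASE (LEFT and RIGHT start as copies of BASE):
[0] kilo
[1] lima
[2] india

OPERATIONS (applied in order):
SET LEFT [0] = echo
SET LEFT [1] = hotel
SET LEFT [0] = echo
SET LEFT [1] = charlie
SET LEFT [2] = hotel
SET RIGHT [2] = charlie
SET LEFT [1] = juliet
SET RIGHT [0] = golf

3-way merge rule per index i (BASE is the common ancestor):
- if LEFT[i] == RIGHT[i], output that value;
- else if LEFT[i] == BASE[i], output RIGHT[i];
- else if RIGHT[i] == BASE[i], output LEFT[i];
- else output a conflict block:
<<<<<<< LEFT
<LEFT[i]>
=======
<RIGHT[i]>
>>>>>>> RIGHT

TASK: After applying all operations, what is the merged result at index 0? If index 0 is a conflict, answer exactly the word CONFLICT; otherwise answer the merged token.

Final LEFT:  [echo, juliet, hotel]
Final RIGHT: [golf, lima, charlie]
i=0: BASE=kilo L=echo R=golf all differ -> CONFLICT
i=1: L=juliet, R=lima=BASE -> take LEFT -> juliet
i=2: BASE=india L=hotel R=charlie all differ -> CONFLICT
Index 0 -> CONFLICT

Answer: CONFLICT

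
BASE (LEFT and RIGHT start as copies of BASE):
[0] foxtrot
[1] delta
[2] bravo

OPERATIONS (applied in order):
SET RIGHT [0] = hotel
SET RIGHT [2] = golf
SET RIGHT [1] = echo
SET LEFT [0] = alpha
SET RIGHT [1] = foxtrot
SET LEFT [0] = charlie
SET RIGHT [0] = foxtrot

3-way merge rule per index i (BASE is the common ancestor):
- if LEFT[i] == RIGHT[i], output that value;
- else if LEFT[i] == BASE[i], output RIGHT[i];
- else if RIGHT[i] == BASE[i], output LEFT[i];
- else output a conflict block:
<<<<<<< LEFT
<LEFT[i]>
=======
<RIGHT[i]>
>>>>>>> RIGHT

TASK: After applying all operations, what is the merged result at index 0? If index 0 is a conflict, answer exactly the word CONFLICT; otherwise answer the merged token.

Final LEFT:  [charlie, delta, bravo]
Final RIGHT: [foxtrot, foxtrot, golf]
i=0: L=charlie, R=foxtrot=BASE -> take LEFT -> charlie
i=1: L=delta=BASE, R=foxtrot -> take RIGHT -> foxtrot
i=2: L=bravo=BASE, R=golf -> take RIGHT -> golf
Index 0 -> charlie

Answer: charlie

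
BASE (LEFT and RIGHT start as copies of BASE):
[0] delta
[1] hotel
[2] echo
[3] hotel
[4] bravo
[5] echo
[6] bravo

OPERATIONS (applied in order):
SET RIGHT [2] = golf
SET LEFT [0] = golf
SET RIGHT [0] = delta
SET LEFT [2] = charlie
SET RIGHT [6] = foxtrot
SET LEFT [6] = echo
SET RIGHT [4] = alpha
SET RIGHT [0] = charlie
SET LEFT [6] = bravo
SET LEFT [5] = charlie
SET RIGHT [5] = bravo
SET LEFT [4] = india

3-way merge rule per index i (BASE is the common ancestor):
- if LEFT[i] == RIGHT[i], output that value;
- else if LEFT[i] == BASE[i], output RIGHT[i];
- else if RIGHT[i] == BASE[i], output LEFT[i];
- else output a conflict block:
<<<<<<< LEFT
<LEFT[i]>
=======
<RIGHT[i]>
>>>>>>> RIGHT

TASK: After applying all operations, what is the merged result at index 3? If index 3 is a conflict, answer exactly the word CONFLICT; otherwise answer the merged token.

Final LEFT:  [golf, hotel, charlie, hotel, india, charlie, bravo]
Final RIGHT: [charlie, hotel, golf, hotel, alpha, bravo, foxtrot]
i=0: BASE=delta L=golf R=charlie all differ -> CONFLICT
i=1: L=hotel R=hotel -> agree -> hotel
i=2: BASE=echo L=charlie R=golf all differ -> CONFLICT
i=3: L=hotel R=hotel -> agree -> hotel
i=4: BASE=bravo L=india R=alpha all differ -> CONFLICT
i=5: BASE=echo L=charlie R=bravo all differ -> CONFLICT
i=6: L=bravo=BASE, R=foxtrot -> take RIGHT -> foxtrot
Index 3 -> hotel

Answer: hotel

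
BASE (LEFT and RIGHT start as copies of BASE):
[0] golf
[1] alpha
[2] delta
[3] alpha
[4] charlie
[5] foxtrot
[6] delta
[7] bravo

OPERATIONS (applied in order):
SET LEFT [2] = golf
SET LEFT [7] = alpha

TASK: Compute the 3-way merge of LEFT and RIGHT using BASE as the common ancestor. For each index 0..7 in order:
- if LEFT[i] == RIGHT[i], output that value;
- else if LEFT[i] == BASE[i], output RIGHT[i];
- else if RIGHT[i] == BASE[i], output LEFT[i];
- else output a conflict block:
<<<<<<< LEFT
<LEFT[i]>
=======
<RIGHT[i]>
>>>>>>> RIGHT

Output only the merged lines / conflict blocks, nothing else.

Final LEFT:  [golf, alpha, golf, alpha, charlie, foxtrot, delta, alpha]
Final RIGHT: [golf, alpha, delta, alpha, charlie, foxtrot, delta, bravo]
i=0: L=golf R=golf -> agree -> golf
i=1: L=alpha R=alpha -> agree -> alpha
i=2: L=golf, R=delta=BASE -> take LEFT -> golf
i=3: L=alpha R=alpha -> agree -> alpha
i=4: L=charlie R=charlie -> agree -> charlie
i=5: L=foxtrot R=foxtrot -> agree -> foxtrot
i=6: L=delta R=delta -> agree -> delta
i=7: L=alpha, R=bravo=BASE -> take LEFT -> alpha

Answer: golf
alpha
golf
alpha
charlie
foxtrot
delta
alpha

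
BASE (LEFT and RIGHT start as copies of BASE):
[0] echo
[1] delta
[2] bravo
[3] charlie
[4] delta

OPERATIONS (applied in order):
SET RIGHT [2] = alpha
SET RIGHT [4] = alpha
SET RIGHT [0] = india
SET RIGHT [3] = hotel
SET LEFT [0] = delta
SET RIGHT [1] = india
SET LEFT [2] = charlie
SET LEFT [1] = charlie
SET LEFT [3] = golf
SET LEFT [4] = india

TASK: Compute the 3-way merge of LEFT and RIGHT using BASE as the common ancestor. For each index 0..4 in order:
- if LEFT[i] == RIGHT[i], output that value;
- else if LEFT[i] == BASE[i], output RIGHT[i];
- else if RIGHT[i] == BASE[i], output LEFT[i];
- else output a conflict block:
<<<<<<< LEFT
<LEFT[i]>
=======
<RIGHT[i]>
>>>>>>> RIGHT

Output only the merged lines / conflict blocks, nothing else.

Final LEFT:  [delta, charlie, charlie, golf, india]
Final RIGHT: [india, india, alpha, hotel, alpha]
i=0: BASE=echo L=delta R=india all differ -> CONFLICT
i=1: BASE=delta L=charlie R=india all differ -> CONFLICT
i=2: BASE=bravo L=charlie R=alpha all differ -> CONFLICT
i=3: BASE=charlie L=golf R=hotel all differ -> CONFLICT
i=4: BASE=delta L=india R=alpha all differ -> CONFLICT

Answer: <<<<<<< LEFT
delta
=======
india
>>>>>>> RIGHT
<<<<<<< LEFT
charlie
=======
india
>>>>>>> RIGHT
<<<<<<< LEFT
charlie
=======
alpha
>>>>>>> RIGHT
<<<<<<< LEFT
golf
=======
hotel
>>>>>>> RIGHT
<<<<<<< LEFT
india
=======
alpha
>>>>>>> RIGHT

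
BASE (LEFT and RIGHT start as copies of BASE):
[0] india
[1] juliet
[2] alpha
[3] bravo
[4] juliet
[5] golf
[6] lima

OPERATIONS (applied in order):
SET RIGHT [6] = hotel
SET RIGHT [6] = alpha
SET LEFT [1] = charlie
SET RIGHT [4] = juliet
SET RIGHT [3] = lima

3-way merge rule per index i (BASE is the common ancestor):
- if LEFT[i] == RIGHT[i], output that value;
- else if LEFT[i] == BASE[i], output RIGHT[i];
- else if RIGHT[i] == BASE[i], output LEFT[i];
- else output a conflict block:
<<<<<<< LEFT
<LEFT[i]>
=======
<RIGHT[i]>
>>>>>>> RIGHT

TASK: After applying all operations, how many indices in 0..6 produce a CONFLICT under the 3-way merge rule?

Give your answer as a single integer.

Answer: 0

Derivation:
Final LEFT:  [india, charlie, alpha, bravo, juliet, golf, lima]
Final RIGHT: [india, juliet, alpha, lima, juliet, golf, alpha]
i=0: L=india R=india -> agree -> india
i=1: L=charlie, R=juliet=BASE -> take LEFT -> charlie
i=2: L=alpha R=alpha -> agree -> alpha
i=3: L=bravo=BASE, R=lima -> take RIGHT -> lima
i=4: L=juliet R=juliet -> agree -> juliet
i=5: L=golf R=golf -> agree -> golf
i=6: L=lima=BASE, R=alpha -> take RIGHT -> alpha
Conflict count: 0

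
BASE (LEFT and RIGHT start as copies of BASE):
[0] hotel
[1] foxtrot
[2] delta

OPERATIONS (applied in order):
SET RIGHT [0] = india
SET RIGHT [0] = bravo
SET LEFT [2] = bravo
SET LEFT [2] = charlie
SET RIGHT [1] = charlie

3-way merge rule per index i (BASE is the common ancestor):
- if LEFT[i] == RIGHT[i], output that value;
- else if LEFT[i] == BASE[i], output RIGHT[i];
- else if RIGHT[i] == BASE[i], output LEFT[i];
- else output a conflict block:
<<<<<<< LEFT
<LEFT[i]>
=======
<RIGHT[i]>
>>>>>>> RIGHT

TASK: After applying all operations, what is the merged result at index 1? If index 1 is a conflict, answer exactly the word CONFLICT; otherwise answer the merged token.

Answer: charlie

Derivation:
Final LEFT:  [hotel, foxtrot, charlie]
Final RIGHT: [bravo, charlie, delta]
i=0: L=hotel=BASE, R=bravo -> take RIGHT -> bravo
i=1: L=foxtrot=BASE, R=charlie -> take RIGHT -> charlie
i=2: L=charlie, R=delta=BASE -> take LEFT -> charlie
Index 1 -> charlie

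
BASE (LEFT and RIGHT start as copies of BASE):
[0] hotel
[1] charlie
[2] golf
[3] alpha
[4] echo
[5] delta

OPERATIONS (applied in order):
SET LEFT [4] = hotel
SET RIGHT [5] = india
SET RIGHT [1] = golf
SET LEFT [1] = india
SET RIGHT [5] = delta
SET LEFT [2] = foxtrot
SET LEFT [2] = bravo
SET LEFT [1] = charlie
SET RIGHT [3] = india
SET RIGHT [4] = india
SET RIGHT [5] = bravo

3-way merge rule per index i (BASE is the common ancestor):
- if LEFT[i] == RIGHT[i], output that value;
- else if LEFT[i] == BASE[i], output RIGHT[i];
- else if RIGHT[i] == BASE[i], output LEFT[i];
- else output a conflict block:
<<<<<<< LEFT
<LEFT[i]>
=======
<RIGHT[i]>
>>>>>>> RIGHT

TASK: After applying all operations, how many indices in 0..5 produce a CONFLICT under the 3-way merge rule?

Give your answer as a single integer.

Answer: 1

Derivation:
Final LEFT:  [hotel, charlie, bravo, alpha, hotel, delta]
Final RIGHT: [hotel, golf, golf, india, india, bravo]
i=0: L=hotel R=hotel -> agree -> hotel
i=1: L=charlie=BASE, R=golf -> take RIGHT -> golf
i=2: L=bravo, R=golf=BASE -> take LEFT -> bravo
i=3: L=alpha=BASE, R=india -> take RIGHT -> india
i=4: BASE=echo L=hotel R=india all differ -> CONFLICT
i=5: L=delta=BASE, R=bravo -> take RIGHT -> bravo
Conflict count: 1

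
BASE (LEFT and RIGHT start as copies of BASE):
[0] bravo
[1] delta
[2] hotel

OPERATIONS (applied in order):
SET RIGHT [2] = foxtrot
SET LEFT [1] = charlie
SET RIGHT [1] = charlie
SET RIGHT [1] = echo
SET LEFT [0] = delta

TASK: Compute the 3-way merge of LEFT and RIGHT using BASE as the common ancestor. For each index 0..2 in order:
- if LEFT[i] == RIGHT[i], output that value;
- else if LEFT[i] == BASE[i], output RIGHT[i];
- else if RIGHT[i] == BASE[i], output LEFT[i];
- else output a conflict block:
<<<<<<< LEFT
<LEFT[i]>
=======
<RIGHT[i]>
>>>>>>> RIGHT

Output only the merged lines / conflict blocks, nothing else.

Final LEFT:  [delta, charlie, hotel]
Final RIGHT: [bravo, echo, foxtrot]
i=0: L=delta, R=bravo=BASE -> take LEFT -> delta
i=1: BASE=delta L=charlie R=echo all differ -> CONFLICT
i=2: L=hotel=BASE, R=foxtrot -> take RIGHT -> foxtrot

Answer: delta
<<<<<<< LEFT
charlie
=======
echo
>>>>>>> RIGHT
foxtrot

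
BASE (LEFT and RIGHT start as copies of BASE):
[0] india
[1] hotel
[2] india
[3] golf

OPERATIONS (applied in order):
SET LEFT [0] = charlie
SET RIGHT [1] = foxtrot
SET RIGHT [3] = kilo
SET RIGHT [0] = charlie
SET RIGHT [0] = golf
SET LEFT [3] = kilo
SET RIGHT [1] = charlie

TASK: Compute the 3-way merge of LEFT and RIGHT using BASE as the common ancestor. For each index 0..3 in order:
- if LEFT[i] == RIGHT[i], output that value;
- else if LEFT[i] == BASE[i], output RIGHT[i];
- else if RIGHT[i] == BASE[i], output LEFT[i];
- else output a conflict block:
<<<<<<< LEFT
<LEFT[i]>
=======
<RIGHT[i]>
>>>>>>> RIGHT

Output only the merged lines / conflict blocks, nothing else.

Answer: <<<<<<< LEFT
charlie
=======
golf
>>>>>>> RIGHT
charlie
india
kilo

Derivation:
Final LEFT:  [charlie, hotel, india, kilo]
Final RIGHT: [golf, charlie, india, kilo]
i=0: BASE=india L=charlie R=golf all differ -> CONFLICT
i=1: L=hotel=BASE, R=charlie -> take RIGHT -> charlie
i=2: L=india R=india -> agree -> india
i=3: L=kilo R=kilo -> agree -> kilo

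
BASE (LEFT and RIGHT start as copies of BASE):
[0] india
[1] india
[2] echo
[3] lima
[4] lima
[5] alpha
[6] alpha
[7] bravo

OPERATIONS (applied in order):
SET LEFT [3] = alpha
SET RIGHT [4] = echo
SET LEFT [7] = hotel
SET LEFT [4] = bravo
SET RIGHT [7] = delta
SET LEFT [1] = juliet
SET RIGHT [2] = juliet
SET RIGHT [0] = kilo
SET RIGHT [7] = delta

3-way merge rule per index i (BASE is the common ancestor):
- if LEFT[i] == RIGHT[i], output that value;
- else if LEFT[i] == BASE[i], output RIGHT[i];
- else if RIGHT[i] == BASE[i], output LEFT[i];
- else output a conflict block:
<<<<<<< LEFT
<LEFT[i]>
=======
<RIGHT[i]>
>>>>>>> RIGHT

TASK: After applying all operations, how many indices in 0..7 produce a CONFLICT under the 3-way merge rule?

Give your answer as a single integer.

Answer: 2

Derivation:
Final LEFT:  [india, juliet, echo, alpha, bravo, alpha, alpha, hotel]
Final RIGHT: [kilo, india, juliet, lima, echo, alpha, alpha, delta]
i=0: L=india=BASE, R=kilo -> take RIGHT -> kilo
i=1: L=juliet, R=india=BASE -> take LEFT -> juliet
i=2: L=echo=BASE, R=juliet -> take RIGHT -> juliet
i=3: L=alpha, R=lima=BASE -> take LEFT -> alpha
i=4: BASE=lima L=bravo R=echo all differ -> CONFLICT
i=5: L=alpha R=alpha -> agree -> alpha
i=6: L=alpha R=alpha -> agree -> alpha
i=7: BASE=bravo L=hotel R=delta all differ -> CONFLICT
Conflict count: 2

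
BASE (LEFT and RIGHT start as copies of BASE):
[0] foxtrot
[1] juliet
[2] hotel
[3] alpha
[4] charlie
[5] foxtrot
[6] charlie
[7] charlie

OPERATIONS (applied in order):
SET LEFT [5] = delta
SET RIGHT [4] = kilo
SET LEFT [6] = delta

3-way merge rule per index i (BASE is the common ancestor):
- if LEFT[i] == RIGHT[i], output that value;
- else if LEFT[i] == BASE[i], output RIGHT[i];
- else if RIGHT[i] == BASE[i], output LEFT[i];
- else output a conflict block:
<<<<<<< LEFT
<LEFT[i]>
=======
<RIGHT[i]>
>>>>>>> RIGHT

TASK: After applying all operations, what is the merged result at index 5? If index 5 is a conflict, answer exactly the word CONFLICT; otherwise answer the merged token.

Answer: delta

Derivation:
Final LEFT:  [foxtrot, juliet, hotel, alpha, charlie, delta, delta, charlie]
Final RIGHT: [foxtrot, juliet, hotel, alpha, kilo, foxtrot, charlie, charlie]
i=0: L=foxtrot R=foxtrot -> agree -> foxtrot
i=1: L=juliet R=juliet -> agree -> juliet
i=2: L=hotel R=hotel -> agree -> hotel
i=3: L=alpha R=alpha -> agree -> alpha
i=4: L=charlie=BASE, R=kilo -> take RIGHT -> kilo
i=5: L=delta, R=foxtrot=BASE -> take LEFT -> delta
i=6: L=delta, R=charlie=BASE -> take LEFT -> delta
i=7: L=charlie R=charlie -> agree -> charlie
Index 5 -> delta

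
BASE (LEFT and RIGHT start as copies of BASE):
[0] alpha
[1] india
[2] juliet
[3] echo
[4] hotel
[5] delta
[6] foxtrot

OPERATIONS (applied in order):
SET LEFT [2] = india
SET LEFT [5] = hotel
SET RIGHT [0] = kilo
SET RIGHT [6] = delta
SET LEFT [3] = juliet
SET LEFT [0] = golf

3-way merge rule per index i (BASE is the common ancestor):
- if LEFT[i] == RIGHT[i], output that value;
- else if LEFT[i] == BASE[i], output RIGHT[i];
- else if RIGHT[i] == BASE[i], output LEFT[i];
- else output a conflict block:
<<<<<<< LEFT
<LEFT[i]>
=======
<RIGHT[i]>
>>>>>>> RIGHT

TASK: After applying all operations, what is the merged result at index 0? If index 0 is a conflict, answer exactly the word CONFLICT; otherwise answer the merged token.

Answer: CONFLICT

Derivation:
Final LEFT:  [golf, india, india, juliet, hotel, hotel, foxtrot]
Final RIGHT: [kilo, india, juliet, echo, hotel, delta, delta]
i=0: BASE=alpha L=golf R=kilo all differ -> CONFLICT
i=1: L=india R=india -> agree -> india
i=2: L=india, R=juliet=BASE -> take LEFT -> india
i=3: L=juliet, R=echo=BASE -> take LEFT -> juliet
i=4: L=hotel R=hotel -> agree -> hotel
i=5: L=hotel, R=delta=BASE -> take LEFT -> hotel
i=6: L=foxtrot=BASE, R=delta -> take RIGHT -> delta
Index 0 -> CONFLICT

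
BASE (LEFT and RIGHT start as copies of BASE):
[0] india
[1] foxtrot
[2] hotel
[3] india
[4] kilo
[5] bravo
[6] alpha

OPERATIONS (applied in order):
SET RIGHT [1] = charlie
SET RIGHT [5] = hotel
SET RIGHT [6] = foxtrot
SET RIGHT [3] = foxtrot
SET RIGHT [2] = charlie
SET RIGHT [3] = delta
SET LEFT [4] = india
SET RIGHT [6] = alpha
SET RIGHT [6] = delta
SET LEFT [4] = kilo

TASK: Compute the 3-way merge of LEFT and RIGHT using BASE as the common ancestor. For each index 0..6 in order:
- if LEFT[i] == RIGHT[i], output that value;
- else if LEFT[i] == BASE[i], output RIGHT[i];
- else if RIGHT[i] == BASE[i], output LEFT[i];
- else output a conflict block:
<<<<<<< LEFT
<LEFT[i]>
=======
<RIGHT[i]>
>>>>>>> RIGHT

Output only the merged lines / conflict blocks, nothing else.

Final LEFT:  [india, foxtrot, hotel, india, kilo, bravo, alpha]
Final RIGHT: [india, charlie, charlie, delta, kilo, hotel, delta]
i=0: L=india R=india -> agree -> india
i=1: L=foxtrot=BASE, R=charlie -> take RIGHT -> charlie
i=2: L=hotel=BASE, R=charlie -> take RIGHT -> charlie
i=3: L=india=BASE, R=delta -> take RIGHT -> delta
i=4: L=kilo R=kilo -> agree -> kilo
i=5: L=bravo=BASE, R=hotel -> take RIGHT -> hotel
i=6: L=alpha=BASE, R=delta -> take RIGHT -> delta

Answer: india
charlie
charlie
delta
kilo
hotel
delta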